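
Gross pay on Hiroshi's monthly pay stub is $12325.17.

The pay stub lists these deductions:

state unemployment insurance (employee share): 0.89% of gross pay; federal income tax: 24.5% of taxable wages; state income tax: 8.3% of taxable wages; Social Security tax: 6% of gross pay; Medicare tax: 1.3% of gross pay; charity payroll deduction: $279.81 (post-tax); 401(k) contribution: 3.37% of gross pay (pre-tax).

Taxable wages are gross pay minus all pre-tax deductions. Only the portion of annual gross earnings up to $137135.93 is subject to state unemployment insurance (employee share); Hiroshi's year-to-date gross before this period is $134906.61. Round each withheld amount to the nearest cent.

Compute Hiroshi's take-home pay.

401(k) contribution: $12325.17 × 0.0337 = $415.36
Taxable wages = $12325.17 − $415.36 = $11909.81
State income tax: $11909.81 × 0.083 = $988.51
Federal income tax: $11909.81 × 0.245 = $2917.90
Medicare tax: $12325.17 × 0.013 = $160.23
Social Security tax: $12325.17 × 0.06 = $739.51
State unemployment insurance (employee share): only $137135.93 − $134906.61 = $2229.32 of this check is subject → $2229.32 × 0.0089 = $19.84
Charity payroll deduction: $279.81
Total deductions = $415.36 + $988.51 + $2917.90 + $160.23 + $739.51 + $19.84 + $279.81 = $5521.16
Net pay = $12325.17 − $5521.16 = $6804.01

$6804.01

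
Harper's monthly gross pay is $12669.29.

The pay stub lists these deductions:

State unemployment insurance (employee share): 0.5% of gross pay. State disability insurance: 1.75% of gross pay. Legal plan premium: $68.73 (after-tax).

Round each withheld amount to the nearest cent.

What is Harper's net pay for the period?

State disability insurance: $12669.29 × 0.0175 = $221.71
State unemployment insurance (employee share): $12669.29 × 0.005 = $63.35
Legal plan premium: $68.73
Total deductions = $221.71 + $63.35 + $68.73 = $353.79
Net pay = $12669.29 − $353.79 = $12315.50

$12315.50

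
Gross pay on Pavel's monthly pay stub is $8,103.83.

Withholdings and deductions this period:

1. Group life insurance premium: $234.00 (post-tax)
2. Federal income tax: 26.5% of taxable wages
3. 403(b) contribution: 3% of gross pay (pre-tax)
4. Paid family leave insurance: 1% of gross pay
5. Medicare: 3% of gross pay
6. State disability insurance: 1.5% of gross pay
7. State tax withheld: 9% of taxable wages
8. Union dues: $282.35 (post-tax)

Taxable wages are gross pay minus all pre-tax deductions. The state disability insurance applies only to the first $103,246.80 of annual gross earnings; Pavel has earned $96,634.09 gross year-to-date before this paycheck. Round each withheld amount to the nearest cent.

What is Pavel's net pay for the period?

$4,130.48

403(b) contribution: $8,103.83 × 0.03 = $243.11
Taxable wages = $8,103.83 − $243.11 = $7,860.72
State tax withheld: $7,860.72 × 0.09 = $707.46
Federal income tax: $7,860.72 × 0.265 = $2,083.09
Medicare: $8,103.83 × 0.03 = $243.11
Paid family leave insurance: $8,103.83 × 0.01 = $81.04
State disability insurance: only $103,246.80 − $96,634.09 = $6,612.71 of this check is subject → $6,612.71 × 0.015 = $99.19
Union dues: $282.35
Group life insurance premium: $234.00
Total deductions = $243.11 + $707.46 + $2,083.09 + $243.11 + $81.04 + $99.19 + $282.35 + $234.00 = $3,973.35
Net pay = $8,103.83 − $3,973.35 = $4,130.48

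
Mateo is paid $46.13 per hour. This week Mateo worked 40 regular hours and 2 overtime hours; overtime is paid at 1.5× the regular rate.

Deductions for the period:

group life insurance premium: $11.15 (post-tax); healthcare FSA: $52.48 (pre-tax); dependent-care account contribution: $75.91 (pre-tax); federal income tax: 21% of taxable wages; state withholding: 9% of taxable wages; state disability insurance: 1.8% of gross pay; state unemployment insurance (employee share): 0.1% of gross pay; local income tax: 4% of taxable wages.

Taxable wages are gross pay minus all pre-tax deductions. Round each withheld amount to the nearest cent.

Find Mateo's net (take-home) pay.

$1175.60

Regular pay: 40 × $46.13 = $1845.20
Overtime pay: 2 × $46.13 × 1.5 = $138.39
Gross pay = $1845.20 + $138.39 = $1983.59
Healthcare FSA: $52.48
Dependent-care account contribution: $75.91
Pre-tax total = $52.48 + $75.91 = $128.39
Taxable wages = $1983.59 − $128.39 = $1855.20
Local income tax: $1855.20 × 0.04 = $74.21
State withholding: $1855.20 × 0.09 = $166.97
Federal income tax: $1855.20 × 0.21 = $389.59
State disability insurance: $1983.59 × 0.018 = $35.70
State unemployment insurance (employee share): $1983.59 × 0.001 = $1.98
Group life insurance premium: $11.15
Total deductions = $52.48 + $75.91 + $74.21 + $166.97 + $389.59 + $35.70 + $1.98 + $11.15 = $807.99
Net pay = $1983.59 − $807.99 = $1175.60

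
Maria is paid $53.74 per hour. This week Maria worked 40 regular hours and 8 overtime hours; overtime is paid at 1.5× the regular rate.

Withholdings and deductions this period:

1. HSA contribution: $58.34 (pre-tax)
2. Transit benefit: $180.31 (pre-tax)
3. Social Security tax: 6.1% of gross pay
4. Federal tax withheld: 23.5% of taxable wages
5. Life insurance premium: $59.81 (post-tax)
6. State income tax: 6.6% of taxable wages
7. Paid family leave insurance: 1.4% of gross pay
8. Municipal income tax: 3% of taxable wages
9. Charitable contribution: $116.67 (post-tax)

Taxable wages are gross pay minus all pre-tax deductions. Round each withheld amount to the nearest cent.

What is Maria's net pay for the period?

$1323.80

Regular pay: 40 × $53.74 = $2149.60
Overtime pay: 8 × $53.74 × 1.5 = $644.88
Gross pay = $2149.60 + $644.88 = $2794.48
Transit benefit: $180.31
HSA contribution: $58.34
Pre-tax total = $180.31 + $58.34 = $238.65
Taxable wages = $2794.48 − $238.65 = $2555.83
Municipal income tax: $2555.83 × 0.03 = $76.67
State income tax: $2555.83 × 0.066 = $168.68
Federal tax withheld: $2555.83 × 0.235 = $600.62
Social Security tax: $2794.48 × 0.061 = $170.46
Paid family leave insurance: $2794.48 × 0.014 = $39.12
Life insurance premium: $59.81
Charitable contribution: $116.67
Total deductions = $180.31 + $58.34 + $76.67 + $168.68 + $600.62 + $170.46 + $39.12 + $59.81 + $116.67 = $1470.68
Net pay = $2794.48 − $1470.68 = $1323.80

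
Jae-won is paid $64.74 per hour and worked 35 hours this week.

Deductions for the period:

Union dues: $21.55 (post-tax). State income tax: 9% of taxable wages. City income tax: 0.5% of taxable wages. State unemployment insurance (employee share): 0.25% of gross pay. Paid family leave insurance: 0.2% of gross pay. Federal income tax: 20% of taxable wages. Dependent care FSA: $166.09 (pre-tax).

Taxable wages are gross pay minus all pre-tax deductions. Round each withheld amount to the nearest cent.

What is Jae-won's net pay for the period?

Gross pay: 35 × $64.74 = $2265.90
Dependent care FSA: $166.09
Taxable wages = $2265.90 − $166.09 = $2099.81
Federal income tax: $2099.81 × 0.2 = $419.96
State income tax: $2099.81 × 0.09 = $188.98
City income tax: $2099.81 × 0.005 = $10.50
State unemployment insurance (employee share): $2265.90 × 0.0025 = $5.66
Paid family leave insurance: $2265.90 × 0.002 = $4.53
Union dues: $21.55
Total deductions = $166.09 + $419.96 + $188.98 + $10.50 + $5.66 + $4.53 + $21.55 = $817.27
Net pay = $2265.90 − $817.27 = $1448.63

$1448.63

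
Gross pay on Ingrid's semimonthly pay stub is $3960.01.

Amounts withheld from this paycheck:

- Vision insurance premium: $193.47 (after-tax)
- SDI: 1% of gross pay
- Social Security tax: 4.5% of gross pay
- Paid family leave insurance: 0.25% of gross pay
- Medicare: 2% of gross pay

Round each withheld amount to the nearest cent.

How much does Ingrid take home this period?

Paid family leave insurance: $3960.01 × 0.0025 = $9.90
Social Security tax: $3960.01 × 0.045 = $178.20
Medicare: $3960.01 × 0.02 = $79.20
SDI: $3960.01 × 0.01 = $39.60
Vision insurance premium: $193.47
Total deductions = $9.90 + $178.20 + $79.20 + $39.60 + $193.47 = $500.37
Net pay = $3960.01 − $500.37 = $3459.64

$3459.64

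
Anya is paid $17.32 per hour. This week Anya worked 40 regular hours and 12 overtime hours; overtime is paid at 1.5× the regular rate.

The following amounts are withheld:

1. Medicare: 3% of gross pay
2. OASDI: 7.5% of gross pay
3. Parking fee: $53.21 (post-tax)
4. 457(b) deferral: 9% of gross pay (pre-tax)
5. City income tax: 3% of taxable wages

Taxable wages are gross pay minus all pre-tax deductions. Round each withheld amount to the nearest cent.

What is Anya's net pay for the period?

Regular pay: 40 × $17.32 = $692.80
Overtime pay: 12 × $17.32 × 1.5 = $311.76
Gross pay = $692.80 + $311.76 = $1004.56
457(b) deferral: $1004.56 × 0.09 = $90.41
Taxable wages = $1004.56 − $90.41 = $914.15
City income tax: $914.15 × 0.03 = $27.42
Medicare: $1004.56 × 0.03 = $30.14
OASDI: $1004.56 × 0.075 = $75.34
Parking fee: $53.21
Total deductions = $90.41 + $27.42 + $30.14 + $75.34 + $53.21 = $276.52
Net pay = $1004.56 − $276.52 = $728.04

$728.04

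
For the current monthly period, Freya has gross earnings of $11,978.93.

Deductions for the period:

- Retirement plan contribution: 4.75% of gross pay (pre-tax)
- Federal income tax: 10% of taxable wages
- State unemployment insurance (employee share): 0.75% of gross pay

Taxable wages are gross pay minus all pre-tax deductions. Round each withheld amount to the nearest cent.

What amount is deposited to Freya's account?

$10,179.10

Retirement plan contribution: $11,978.93 × 0.0475 = $569.00
Taxable wages = $11,978.93 − $569.00 = $11,409.93
Federal income tax: $11,409.93 × 0.1 = $1,140.99
State unemployment insurance (employee share): $11,978.93 × 0.0075 = $89.84
Total deductions = $569.00 + $1,140.99 + $89.84 = $1,799.83
Net pay = $11,978.93 − $1,799.83 = $10,179.10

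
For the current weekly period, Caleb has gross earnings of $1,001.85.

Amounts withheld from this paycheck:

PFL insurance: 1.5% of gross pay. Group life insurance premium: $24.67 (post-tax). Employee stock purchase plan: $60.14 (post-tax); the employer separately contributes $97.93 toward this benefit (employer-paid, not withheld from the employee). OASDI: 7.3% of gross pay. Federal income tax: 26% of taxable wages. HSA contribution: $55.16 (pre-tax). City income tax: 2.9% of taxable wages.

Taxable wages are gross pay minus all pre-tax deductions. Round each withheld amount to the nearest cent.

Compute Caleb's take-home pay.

HSA contribution: $55.16
Taxable wages = $1,001.85 − $55.16 = $946.69
Federal income tax: $946.69 × 0.26 = $246.14
City income tax: $946.69 × 0.029 = $27.45
OASDI: $1,001.85 × 0.073 = $73.14
PFL insurance: $1,001.85 × 0.015 = $15.03
Group life insurance premium: $24.67
Employee stock purchase plan: $60.14
(Employer's $97.93 toward employee stock purchase plan is not withheld from the employee.)
Total deductions = $55.16 + $246.14 + $27.45 + $73.14 + $15.03 + $24.67 + $60.14 = $501.73
Net pay = $1,001.85 − $501.73 = $500.12

$500.12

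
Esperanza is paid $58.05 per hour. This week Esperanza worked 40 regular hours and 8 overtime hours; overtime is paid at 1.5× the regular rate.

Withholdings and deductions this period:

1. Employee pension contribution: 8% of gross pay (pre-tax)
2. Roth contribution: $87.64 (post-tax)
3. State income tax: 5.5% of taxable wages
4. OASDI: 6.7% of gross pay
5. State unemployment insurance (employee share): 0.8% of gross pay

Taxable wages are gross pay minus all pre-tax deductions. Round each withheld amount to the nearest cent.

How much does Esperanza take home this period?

Regular pay: 40 × $58.05 = $2,322.00
Overtime pay: 8 × $58.05 × 1.5 = $696.60
Gross pay = $2,322.00 + $696.60 = $3,018.60
Employee pension contribution: $3,018.60 × 0.08 = $241.49
Taxable wages = $3,018.60 − $241.49 = $2,777.11
State income tax: $2,777.11 × 0.055 = $152.74
State unemployment insurance (employee share): $3,018.60 × 0.008 = $24.15
OASDI: $3,018.60 × 0.067 = $202.25
Roth contribution: $87.64
Total deductions = $241.49 + $152.74 + $24.15 + $202.25 + $87.64 = $708.27
Net pay = $3,018.60 − $708.27 = $2,310.33

$2,310.33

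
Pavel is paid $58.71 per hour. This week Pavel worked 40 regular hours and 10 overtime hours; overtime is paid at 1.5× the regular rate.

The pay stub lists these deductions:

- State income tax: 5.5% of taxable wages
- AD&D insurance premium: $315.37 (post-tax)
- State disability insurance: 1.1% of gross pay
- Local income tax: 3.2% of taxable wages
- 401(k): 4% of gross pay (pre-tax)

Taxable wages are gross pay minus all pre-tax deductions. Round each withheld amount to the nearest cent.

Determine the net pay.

Regular pay: 40 × $58.71 = $2348.40
Overtime pay: 10 × $58.71 × 1.5 = $880.65
Gross pay = $2348.40 + $880.65 = $3229.05
401(k): $3229.05 × 0.04 = $129.16
Taxable wages = $3229.05 − $129.16 = $3099.89
Local income tax: $3099.89 × 0.032 = $99.20
State income tax: $3099.89 × 0.055 = $170.49
State disability insurance: $3229.05 × 0.011 = $35.52
AD&D insurance premium: $315.37
Total deductions = $129.16 + $99.20 + $170.49 + $35.52 + $315.37 = $749.74
Net pay = $3229.05 − $749.74 = $2479.31

$2479.31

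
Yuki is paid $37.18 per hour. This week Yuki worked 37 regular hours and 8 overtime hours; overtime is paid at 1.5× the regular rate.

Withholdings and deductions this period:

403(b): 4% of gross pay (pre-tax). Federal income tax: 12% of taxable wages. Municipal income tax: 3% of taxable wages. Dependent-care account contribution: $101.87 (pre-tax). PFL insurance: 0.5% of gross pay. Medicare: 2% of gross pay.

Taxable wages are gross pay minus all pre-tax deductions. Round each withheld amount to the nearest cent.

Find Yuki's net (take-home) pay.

$1,354.47

Regular pay: 37 × $37.18 = $1,375.66
Overtime pay: 8 × $37.18 × 1.5 = $446.16
Gross pay = $1,375.66 + $446.16 = $1,821.82
Dependent-care account contribution: $101.87
403(b): $1,821.82 × 0.04 = $72.87
Pre-tax total = $101.87 + $72.87 = $174.74
Taxable wages = $1,821.82 − $174.74 = $1,647.08
Federal income tax: $1,647.08 × 0.12 = $197.65
Municipal income tax: $1,647.08 × 0.03 = $49.41
Medicare: $1,821.82 × 0.02 = $36.44
PFL insurance: $1,821.82 × 0.005 = $9.11
Total deductions = $101.87 + $72.87 + $197.65 + $49.41 + $36.44 + $9.11 = $467.35
Net pay = $1,821.82 − $467.35 = $1,354.47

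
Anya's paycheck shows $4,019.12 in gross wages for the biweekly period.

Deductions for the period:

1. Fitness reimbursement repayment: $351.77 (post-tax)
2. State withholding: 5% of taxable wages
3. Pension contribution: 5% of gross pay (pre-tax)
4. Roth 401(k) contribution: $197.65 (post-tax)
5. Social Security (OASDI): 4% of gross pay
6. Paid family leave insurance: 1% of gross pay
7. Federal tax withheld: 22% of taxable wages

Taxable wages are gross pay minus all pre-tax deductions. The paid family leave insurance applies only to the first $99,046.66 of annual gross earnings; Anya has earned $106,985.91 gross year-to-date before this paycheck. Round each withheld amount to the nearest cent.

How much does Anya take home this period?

$2,077.07

Pension contribution: $4,019.12 × 0.05 = $200.96
Taxable wages = $4,019.12 − $200.96 = $3,818.16
State withholding: $3,818.16 × 0.05 = $190.91
Federal tax withheld: $3,818.16 × 0.22 = $840.00
Social Security (OASDI): $4,019.12 × 0.04 = $160.76
Paid family leave insurance: annual cap $99,046.66 already reached (YTD $106,985.91), so $0.00
Fitness reimbursement repayment: $351.77
Roth 401(k) contribution: $197.65
Total deductions = $200.96 + $190.91 + $840.00 + $160.76 + $0.00 + $351.77 + $197.65 = $1,942.05
Net pay = $4,019.12 − $1,942.05 = $2,077.07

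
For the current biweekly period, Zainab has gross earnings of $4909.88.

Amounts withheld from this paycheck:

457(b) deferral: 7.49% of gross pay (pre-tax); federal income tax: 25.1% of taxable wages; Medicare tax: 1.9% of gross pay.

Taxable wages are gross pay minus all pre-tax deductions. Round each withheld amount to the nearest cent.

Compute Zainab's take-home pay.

$3308.77

457(b) deferral: $4909.88 × 0.0749 = $367.75
Taxable wages = $4909.88 − $367.75 = $4542.13
Federal income tax: $4542.13 × 0.251 = $1140.07
Medicare tax: $4909.88 × 0.019 = $93.29
Total deductions = $367.75 + $1140.07 + $93.29 = $1601.11
Net pay = $4909.88 − $1601.11 = $3308.77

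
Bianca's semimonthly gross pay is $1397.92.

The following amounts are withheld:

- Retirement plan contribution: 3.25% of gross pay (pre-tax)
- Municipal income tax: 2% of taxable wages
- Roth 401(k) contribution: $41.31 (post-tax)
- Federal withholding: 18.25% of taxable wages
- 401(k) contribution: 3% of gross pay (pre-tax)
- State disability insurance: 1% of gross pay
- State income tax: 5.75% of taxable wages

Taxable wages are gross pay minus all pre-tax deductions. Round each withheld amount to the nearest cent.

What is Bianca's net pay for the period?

Retirement plan contribution: $1397.92 × 0.0325 = $45.43
401(k) contribution: $1397.92 × 0.03 = $41.94
Pre-tax total = $45.43 + $41.94 = $87.37
Taxable wages = $1397.92 − $87.37 = $1310.55
Municipal income tax: $1310.55 × 0.02 = $26.21
State income tax: $1310.55 × 0.0575 = $75.36
Federal withholding: $1310.55 × 0.1825 = $239.18
State disability insurance: $1397.92 × 0.01 = $13.98
Roth 401(k) contribution: $41.31
Total deductions = $45.43 + $41.94 + $26.21 + $75.36 + $239.18 + $13.98 + $41.31 = $483.41
Net pay = $1397.92 − $483.41 = $914.51

$914.51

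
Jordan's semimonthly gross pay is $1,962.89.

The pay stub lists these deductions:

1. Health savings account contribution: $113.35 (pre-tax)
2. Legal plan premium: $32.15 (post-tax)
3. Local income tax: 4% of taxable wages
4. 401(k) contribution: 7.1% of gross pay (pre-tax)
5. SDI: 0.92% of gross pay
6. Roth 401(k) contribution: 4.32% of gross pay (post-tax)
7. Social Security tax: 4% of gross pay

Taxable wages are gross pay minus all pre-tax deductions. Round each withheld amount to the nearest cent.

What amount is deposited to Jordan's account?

Health savings account contribution: $113.35
401(k) contribution: $1,962.89 × 0.071 = $139.37
Pre-tax total = $113.35 + $139.37 = $252.72
Taxable wages = $1,962.89 − $252.72 = $1,710.17
Local income tax: $1,710.17 × 0.04 = $68.41
Social Security tax: $1,962.89 × 0.04 = $78.52
SDI: $1,962.89 × 0.0092 = $18.06
Roth 401(k) contribution: $1,962.89 × 0.0432 = $84.80
Legal plan premium: $32.15
Total deductions = $113.35 + $139.37 + $68.41 + $78.52 + $18.06 + $84.80 + $32.15 = $534.66
Net pay = $1,962.89 − $534.66 = $1,428.23

$1,428.23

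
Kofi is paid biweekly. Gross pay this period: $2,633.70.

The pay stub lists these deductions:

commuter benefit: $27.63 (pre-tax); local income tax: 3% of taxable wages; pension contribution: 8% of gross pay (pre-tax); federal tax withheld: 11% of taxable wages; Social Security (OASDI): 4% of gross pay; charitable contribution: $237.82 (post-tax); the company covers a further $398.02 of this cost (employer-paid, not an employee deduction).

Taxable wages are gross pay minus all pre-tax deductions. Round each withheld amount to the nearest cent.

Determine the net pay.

Pension contribution: $2,633.70 × 0.08 = $210.70
Commuter benefit: $27.63
Pre-tax total = $210.70 + $27.63 = $238.33
Taxable wages = $2,633.70 − $238.33 = $2,395.37
Federal tax withheld: $2,395.37 × 0.11 = $263.49
Local income tax: $2,395.37 × 0.03 = $71.86
Social Security (OASDI): $2,633.70 × 0.04 = $105.35
Charitable contribution: $237.82
(Employer's $398.02 toward charitable contribution is not withheld from the employee.)
Total deductions = $210.70 + $27.63 + $263.49 + $71.86 + $105.35 + $237.82 = $916.85
Net pay = $2,633.70 − $916.85 = $1,716.85

$1,716.85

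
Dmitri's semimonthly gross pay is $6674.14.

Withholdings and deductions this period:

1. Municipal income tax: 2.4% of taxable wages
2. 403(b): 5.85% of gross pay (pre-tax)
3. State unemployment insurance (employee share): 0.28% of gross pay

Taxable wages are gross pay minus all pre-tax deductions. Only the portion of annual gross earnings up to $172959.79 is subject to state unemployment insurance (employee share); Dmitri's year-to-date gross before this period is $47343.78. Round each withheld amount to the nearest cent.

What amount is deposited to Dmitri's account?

403(b): $6674.14 × 0.0585 = $390.44
Taxable wages = $6674.14 − $390.44 = $6283.70
Municipal income tax: $6283.70 × 0.024 = $150.81
State unemployment insurance (employee share): cap not yet reached, full $6674.14 is subject → $6674.14 × 0.0028 = $18.69
Total deductions = $390.44 + $150.81 + $18.69 = $559.94
Net pay = $6674.14 − $559.94 = $6114.20

$6114.20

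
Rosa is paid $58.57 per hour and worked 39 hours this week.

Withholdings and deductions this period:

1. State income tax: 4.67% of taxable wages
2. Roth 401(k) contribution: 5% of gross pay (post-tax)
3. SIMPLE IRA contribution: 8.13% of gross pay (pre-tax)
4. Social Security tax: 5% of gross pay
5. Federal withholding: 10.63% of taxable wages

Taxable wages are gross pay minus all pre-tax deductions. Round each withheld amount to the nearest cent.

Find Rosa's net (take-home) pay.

$1,549.03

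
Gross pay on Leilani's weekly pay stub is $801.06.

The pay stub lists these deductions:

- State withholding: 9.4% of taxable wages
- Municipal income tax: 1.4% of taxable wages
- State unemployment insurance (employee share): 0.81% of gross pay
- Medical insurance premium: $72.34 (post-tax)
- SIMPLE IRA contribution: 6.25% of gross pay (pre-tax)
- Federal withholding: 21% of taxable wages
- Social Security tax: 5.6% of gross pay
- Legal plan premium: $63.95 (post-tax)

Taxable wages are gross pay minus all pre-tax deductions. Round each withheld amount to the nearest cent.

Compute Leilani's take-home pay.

$324.54

SIMPLE IRA contribution: $801.06 × 0.0625 = $50.07
Taxable wages = $801.06 − $50.07 = $750.99
Federal withholding: $750.99 × 0.21 = $157.71
Municipal income tax: $750.99 × 0.014 = $10.51
State withholding: $750.99 × 0.094 = $70.59
Social Security tax: $801.06 × 0.056 = $44.86
State unemployment insurance (employee share): $801.06 × 0.0081 = $6.49
Medical insurance premium: $72.34
Legal plan premium: $63.95
Total deductions = $50.07 + $157.71 + $10.51 + $70.59 + $44.86 + $6.49 + $72.34 + $63.95 = $476.52
Net pay = $801.06 − $476.52 = $324.54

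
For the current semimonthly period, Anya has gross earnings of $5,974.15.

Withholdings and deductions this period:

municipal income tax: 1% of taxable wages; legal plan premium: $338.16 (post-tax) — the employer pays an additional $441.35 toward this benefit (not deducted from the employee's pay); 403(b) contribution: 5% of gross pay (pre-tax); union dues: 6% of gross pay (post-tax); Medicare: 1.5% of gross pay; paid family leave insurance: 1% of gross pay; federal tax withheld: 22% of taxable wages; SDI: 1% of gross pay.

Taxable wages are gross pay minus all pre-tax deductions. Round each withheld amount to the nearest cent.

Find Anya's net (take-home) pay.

403(b) contribution: $5,974.15 × 0.05 = $298.71
Taxable wages = $5,974.15 − $298.71 = $5,675.44
Municipal income tax: $5,675.44 × 0.01 = $56.75
Federal tax withheld: $5,675.44 × 0.22 = $1,248.60
SDI: $5,974.15 × 0.01 = $59.74
Medicare: $5,974.15 × 0.015 = $89.61
Paid family leave insurance: $5,974.15 × 0.01 = $59.74
Union dues: $5,974.15 × 0.06 = $358.45
Legal plan premium: $338.16
(Employer's $441.35 toward legal plan premium is not withheld from the employee.)
Total deductions = $298.71 + $56.75 + $1,248.60 + $59.74 + $89.61 + $59.74 + $358.45 + $338.16 = $2,509.76
Net pay = $5,974.15 − $2,509.76 = $3,464.39

$3,464.39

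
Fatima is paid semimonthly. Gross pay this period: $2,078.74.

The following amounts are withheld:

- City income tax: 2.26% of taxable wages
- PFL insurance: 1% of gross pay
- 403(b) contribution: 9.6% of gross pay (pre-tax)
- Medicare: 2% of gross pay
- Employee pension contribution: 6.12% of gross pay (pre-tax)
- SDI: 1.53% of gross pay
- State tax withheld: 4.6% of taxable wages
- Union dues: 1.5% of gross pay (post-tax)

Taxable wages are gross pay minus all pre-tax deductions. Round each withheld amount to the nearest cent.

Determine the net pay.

Employee pension contribution: $2,078.74 × 0.0612 = $127.22
403(b) contribution: $2,078.74 × 0.096 = $199.56
Pre-tax total = $127.22 + $199.56 = $326.78
Taxable wages = $2,078.74 − $326.78 = $1,751.96
City income tax: $1,751.96 × 0.0226 = $39.59
State tax withheld: $1,751.96 × 0.046 = $80.59
PFL insurance: $2,078.74 × 0.01 = $20.79
SDI: $2,078.74 × 0.0153 = $31.80
Medicare: $2,078.74 × 0.02 = $41.57
Union dues: $2,078.74 × 0.015 = $31.18
Total deductions = $127.22 + $199.56 + $39.59 + $80.59 + $20.79 + $31.80 + $41.57 + $31.18 = $572.30
Net pay = $2,078.74 − $572.30 = $1,506.44

$1,506.44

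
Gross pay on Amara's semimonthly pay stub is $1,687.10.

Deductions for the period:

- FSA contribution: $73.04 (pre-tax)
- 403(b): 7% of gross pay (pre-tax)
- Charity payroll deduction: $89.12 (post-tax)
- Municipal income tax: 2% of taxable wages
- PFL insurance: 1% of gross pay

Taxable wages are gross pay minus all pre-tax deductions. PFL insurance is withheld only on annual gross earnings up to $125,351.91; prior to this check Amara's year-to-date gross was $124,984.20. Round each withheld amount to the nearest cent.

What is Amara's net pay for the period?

403(b): $1,687.10 × 0.07 = $118.10
FSA contribution: $73.04
Pre-tax total = $118.10 + $73.04 = $191.14
Taxable wages = $1,687.10 − $191.14 = $1,495.96
Municipal income tax: $1,495.96 × 0.02 = $29.92
PFL insurance: only $125,351.91 − $124,984.20 = $367.71 of this check is subject → $367.71 × 0.01 = $3.68
Charity payroll deduction: $89.12
Total deductions = $118.10 + $73.04 + $29.92 + $3.68 + $89.12 = $313.86
Net pay = $1,687.10 − $313.86 = $1,373.24

$1,373.24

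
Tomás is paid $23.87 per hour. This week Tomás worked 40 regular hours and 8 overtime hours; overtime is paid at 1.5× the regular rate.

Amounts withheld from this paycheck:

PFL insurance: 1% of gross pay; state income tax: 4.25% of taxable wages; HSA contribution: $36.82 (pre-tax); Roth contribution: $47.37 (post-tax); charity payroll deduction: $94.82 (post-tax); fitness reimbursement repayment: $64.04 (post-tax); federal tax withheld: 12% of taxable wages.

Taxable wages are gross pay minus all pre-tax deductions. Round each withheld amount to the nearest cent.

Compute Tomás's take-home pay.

Regular pay: 40 × $23.87 = $954.80
Overtime pay: 8 × $23.87 × 1.5 = $286.44
Gross pay = $954.80 + $286.44 = $1,241.24
HSA contribution: $36.82
Taxable wages = $1,241.24 − $36.82 = $1,204.42
Federal tax withheld: $1,204.42 × 0.12 = $144.53
State income tax: $1,204.42 × 0.0425 = $51.19
PFL insurance: $1,241.24 × 0.01 = $12.41
Charity payroll deduction: $94.82
Roth contribution: $47.37
Fitness reimbursement repayment: $64.04
Total deductions = $36.82 + $144.53 + $51.19 + $12.41 + $94.82 + $47.37 + $64.04 = $451.18
Net pay = $1,241.24 − $451.18 = $790.06

$790.06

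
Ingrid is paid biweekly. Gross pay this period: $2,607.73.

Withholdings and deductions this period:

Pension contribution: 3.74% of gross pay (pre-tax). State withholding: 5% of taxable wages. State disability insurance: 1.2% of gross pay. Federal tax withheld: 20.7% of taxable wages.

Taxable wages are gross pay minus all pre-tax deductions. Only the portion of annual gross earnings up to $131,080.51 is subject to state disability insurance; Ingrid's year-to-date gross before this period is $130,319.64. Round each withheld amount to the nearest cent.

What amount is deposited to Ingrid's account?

$1,855.95

Pension contribution: $2,607.73 × 0.0374 = $97.53
Taxable wages = $2,607.73 − $97.53 = $2,510.20
Federal tax withheld: $2,510.20 × 0.207 = $519.61
State withholding: $2,510.20 × 0.05 = $125.51
State disability insurance: only $131,080.51 − $130,319.64 = $760.87 of this check is subject → $760.87 × 0.012 = $9.13
Total deductions = $97.53 + $519.61 + $125.51 + $9.13 = $751.78
Net pay = $2,607.73 − $751.78 = $1,855.95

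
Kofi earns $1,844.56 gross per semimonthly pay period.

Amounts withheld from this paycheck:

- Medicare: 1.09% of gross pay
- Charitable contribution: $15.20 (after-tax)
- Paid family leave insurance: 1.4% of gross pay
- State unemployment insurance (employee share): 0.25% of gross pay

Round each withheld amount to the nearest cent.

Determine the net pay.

$1,778.82

Medicare: $1,844.56 × 0.0109 = $20.11
State unemployment insurance (employee share): $1,844.56 × 0.0025 = $4.61
Paid family leave insurance: $1,844.56 × 0.014 = $25.82
Charitable contribution: $15.20
Total deductions = $20.11 + $4.61 + $25.82 + $15.20 = $65.74
Net pay = $1,844.56 − $65.74 = $1,778.82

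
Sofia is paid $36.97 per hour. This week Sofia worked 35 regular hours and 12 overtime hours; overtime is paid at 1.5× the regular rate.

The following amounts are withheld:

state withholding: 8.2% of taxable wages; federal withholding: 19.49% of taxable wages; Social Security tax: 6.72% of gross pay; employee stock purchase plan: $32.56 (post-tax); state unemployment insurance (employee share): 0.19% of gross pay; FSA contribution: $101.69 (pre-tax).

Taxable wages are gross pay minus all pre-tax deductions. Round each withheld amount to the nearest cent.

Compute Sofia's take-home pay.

$1175.37

Regular pay: 35 × $36.97 = $1293.95
Overtime pay: 12 × $36.97 × 1.5 = $665.46
Gross pay = $1293.95 + $665.46 = $1959.41
FSA contribution: $101.69
Taxable wages = $1959.41 − $101.69 = $1857.72
Federal withholding: $1857.72 × 0.1949 = $362.07
State withholding: $1857.72 × 0.082 = $152.33
State unemployment insurance (employee share): $1959.41 × 0.0019 = $3.72
Social Security tax: $1959.41 × 0.0672 = $131.67
Employee stock purchase plan: $32.56
Total deductions = $101.69 + $362.07 + $152.33 + $3.72 + $131.67 + $32.56 = $784.04
Net pay = $1959.41 − $784.04 = $1175.37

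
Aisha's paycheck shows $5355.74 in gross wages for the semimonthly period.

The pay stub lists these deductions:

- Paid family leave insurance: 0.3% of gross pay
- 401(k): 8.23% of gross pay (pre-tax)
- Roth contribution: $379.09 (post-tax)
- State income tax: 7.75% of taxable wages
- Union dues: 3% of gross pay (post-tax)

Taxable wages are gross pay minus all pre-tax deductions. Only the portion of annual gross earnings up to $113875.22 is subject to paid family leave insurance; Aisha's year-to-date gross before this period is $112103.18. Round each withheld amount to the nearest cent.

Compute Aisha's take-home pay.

$3988.97

401(k): $5355.74 × 0.0823 = $440.78
Taxable wages = $5355.74 − $440.78 = $4914.96
State income tax: $4914.96 × 0.0775 = $380.91
Paid family leave insurance: only $113875.22 − $112103.18 = $1772.04 of this check is subject → $1772.04 × 0.003 = $5.32
Union dues: $5355.74 × 0.03 = $160.67
Roth contribution: $379.09
Total deductions = $440.78 + $380.91 + $5.32 + $160.67 + $379.09 = $1366.77
Net pay = $5355.74 − $1366.77 = $3988.97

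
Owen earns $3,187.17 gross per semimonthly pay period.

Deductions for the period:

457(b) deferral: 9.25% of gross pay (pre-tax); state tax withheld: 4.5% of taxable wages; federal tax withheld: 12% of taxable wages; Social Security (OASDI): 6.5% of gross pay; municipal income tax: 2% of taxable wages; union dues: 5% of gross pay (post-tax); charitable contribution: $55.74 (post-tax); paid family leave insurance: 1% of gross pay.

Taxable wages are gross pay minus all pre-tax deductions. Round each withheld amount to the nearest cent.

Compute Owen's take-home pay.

$1,903.13

457(b) deferral: $3,187.17 × 0.0925 = $294.81
Taxable wages = $3,187.17 − $294.81 = $2,892.36
State tax withheld: $2,892.36 × 0.045 = $130.16
Municipal income tax: $2,892.36 × 0.02 = $57.85
Federal tax withheld: $2,892.36 × 0.12 = $347.08
Paid family leave insurance: $3,187.17 × 0.01 = $31.87
Social Security (OASDI): $3,187.17 × 0.065 = $207.17
Charitable contribution: $55.74
Union dues: $3,187.17 × 0.05 = $159.36
Total deductions = $294.81 + $130.16 + $57.85 + $347.08 + $31.87 + $207.17 + $55.74 + $159.36 = $1,284.04
Net pay = $3,187.17 − $1,284.04 = $1,903.13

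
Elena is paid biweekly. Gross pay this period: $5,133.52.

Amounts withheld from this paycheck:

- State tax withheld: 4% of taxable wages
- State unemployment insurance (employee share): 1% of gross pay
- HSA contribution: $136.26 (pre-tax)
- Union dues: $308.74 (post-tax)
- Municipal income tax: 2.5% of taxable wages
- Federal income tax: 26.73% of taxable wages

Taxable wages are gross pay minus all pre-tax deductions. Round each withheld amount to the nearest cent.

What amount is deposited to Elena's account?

$2,976.59

HSA contribution: $136.26
Taxable wages = $5,133.52 − $136.26 = $4,997.26
Municipal income tax: $4,997.26 × 0.025 = $124.93
Federal income tax: $4,997.26 × 0.2673 = $1,335.77
State tax withheld: $4,997.26 × 0.04 = $199.89
State unemployment insurance (employee share): $5,133.52 × 0.01 = $51.34
Union dues: $308.74
Total deductions = $136.26 + $124.93 + $1,335.77 + $199.89 + $51.34 + $308.74 = $2,156.93
Net pay = $5,133.52 − $2,156.93 = $2,976.59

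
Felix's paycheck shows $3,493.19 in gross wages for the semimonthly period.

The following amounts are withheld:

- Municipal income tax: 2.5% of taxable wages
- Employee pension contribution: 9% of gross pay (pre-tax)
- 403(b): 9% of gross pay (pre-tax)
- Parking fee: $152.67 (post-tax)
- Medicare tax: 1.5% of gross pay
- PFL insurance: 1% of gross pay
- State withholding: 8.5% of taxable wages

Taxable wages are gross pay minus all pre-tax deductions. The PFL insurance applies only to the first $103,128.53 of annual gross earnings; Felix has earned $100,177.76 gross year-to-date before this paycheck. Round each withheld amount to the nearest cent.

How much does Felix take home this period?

$2,314.75

Employee pension contribution: $3,493.19 × 0.09 = $314.39
403(b): $3,493.19 × 0.09 = $314.39
Pre-tax total = $314.39 + $314.39 = $628.78
Taxable wages = $3,493.19 − $628.78 = $2,864.41
Municipal income tax: $2,864.41 × 0.025 = $71.61
State withholding: $2,864.41 × 0.085 = $243.47
PFL insurance: only $103,128.53 − $100,177.76 = $2,950.77 of this check is subject → $2,950.77 × 0.01 = $29.51
Medicare tax: $3,493.19 × 0.015 = $52.40
Parking fee: $152.67
Total deductions = $314.39 + $314.39 + $71.61 + $243.47 + $29.51 + $52.40 + $152.67 = $1,178.44
Net pay = $3,493.19 − $1,178.44 = $2,314.75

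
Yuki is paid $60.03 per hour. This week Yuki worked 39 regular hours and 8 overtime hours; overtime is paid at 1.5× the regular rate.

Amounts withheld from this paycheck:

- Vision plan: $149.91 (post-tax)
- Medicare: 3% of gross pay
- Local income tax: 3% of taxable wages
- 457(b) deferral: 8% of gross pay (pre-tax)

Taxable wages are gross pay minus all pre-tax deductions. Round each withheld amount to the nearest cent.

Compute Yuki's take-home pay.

$2,490.35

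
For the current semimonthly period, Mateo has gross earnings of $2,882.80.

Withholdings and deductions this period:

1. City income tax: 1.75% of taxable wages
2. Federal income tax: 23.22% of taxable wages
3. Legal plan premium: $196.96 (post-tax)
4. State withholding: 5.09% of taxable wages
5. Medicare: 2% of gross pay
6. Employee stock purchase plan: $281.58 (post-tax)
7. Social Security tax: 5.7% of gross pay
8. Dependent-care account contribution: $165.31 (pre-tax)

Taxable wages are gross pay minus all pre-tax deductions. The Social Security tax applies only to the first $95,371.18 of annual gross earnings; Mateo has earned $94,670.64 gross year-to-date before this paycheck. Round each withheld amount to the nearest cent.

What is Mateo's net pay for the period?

Dependent-care account contribution: $165.31
Taxable wages = $2,882.80 − $165.31 = $2,717.49
City income tax: $2,717.49 × 0.0175 = $47.56
State withholding: $2,717.49 × 0.0509 = $138.32
Federal income tax: $2,717.49 × 0.2322 = $631.00
Social Security tax: only $95,371.18 − $94,670.64 = $700.54 of this check is subject → $700.54 × 0.057 = $39.93
Medicare: $2,882.80 × 0.02 = $57.66
Legal plan premium: $196.96
Employee stock purchase plan: $281.58
Total deductions = $165.31 + $47.56 + $138.32 + $631.00 + $39.93 + $57.66 + $196.96 + $281.58 = $1,558.32
Net pay = $2,882.80 − $1,558.32 = $1,324.48

$1,324.48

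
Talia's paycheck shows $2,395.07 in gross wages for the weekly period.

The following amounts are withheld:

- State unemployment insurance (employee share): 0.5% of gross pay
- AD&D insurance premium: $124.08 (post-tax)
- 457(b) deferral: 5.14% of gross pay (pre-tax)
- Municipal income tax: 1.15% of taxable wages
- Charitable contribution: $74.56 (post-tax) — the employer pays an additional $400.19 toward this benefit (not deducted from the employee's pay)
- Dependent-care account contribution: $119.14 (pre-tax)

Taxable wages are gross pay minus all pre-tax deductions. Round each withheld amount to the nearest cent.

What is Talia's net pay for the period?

Dependent-care account contribution: $119.14
457(b) deferral: $2,395.07 × 0.0514 = $123.11
Pre-tax total = $119.14 + $123.11 = $242.25
Taxable wages = $2,395.07 − $242.25 = $2,152.82
Municipal income tax: $2,152.82 × 0.0115 = $24.76
State unemployment insurance (employee share): $2,395.07 × 0.005 = $11.98
AD&D insurance premium: $124.08
Charitable contribution: $74.56
(Employer's $400.19 toward charitable contribution is not withheld from the employee.)
Total deductions = $119.14 + $123.11 + $24.76 + $11.98 + $124.08 + $74.56 = $477.63
Net pay = $2,395.07 − $477.63 = $1,917.44

$1,917.44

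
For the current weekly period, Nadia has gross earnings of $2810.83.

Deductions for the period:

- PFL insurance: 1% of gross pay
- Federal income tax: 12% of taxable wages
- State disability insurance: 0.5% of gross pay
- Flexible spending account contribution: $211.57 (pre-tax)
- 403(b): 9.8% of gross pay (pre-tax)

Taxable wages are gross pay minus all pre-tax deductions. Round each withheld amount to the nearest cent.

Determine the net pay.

Flexible spending account contribution: $211.57
403(b): $2810.83 × 0.098 = $275.46
Pre-tax total = $211.57 + $275.46 = $487.03
Taxable wages = $2810.83 − $487.03 = $2323.80
Federal income tax: $2323.80 × 0.12 = $278.86
PFL insurance: $2810.83 × 0.01 = $28.11
State disability insurance: $2810.83 × 0.005 = $14.05
Total deductions = $211.57 + $275.46 + $278.86 + $28.11 + $14.05 = $808.05
Net pay = $2810.83 − $808.05 = $2002.78

$2002.78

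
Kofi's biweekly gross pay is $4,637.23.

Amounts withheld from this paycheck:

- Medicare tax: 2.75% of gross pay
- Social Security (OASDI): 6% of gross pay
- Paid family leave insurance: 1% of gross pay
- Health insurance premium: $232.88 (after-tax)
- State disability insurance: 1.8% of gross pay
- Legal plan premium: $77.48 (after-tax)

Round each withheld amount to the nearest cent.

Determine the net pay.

$3,791.28

Social Security (OASDI): $4,637.23 × 0.06 = $278.23
Medicare tax: $4,637.23 × 0.0275 = $127.52
Paid family leave insurance: $4,637.23 × 0.01 = $46.37
State disability insurance: $4,637.23 × 0.018 = $83.47
Legal plan premium: $77.48
Health insurance premium: $232.88
Total deductions = $278.23 + $127.52 + $46.37 + $83.47 + $77.48 + $232.88 = $845.95
Net pay = $4,637.23 − $845.95 = $3,791.28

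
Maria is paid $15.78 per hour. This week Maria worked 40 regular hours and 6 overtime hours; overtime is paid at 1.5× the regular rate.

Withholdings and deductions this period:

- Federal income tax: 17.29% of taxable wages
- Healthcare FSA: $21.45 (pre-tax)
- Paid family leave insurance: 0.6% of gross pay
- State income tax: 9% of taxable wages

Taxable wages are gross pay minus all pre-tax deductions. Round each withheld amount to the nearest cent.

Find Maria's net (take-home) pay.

$549.49

Regular pay: 40 × $15.78 = $631.20
Overtime pay: 6 × $15.78 × 1.5 = $142.02
Gross pay = $631.20 + $142.02 = $773.22
Healthcare FSA: $21.45
Taxable wages = $773.22 − $21.45 = $751.77
Federal income tax: $751.77 × 0.1729 = $129.98
State income tax: $751.77 × 0.09 = $67.66
Paid family leave insurance: $773.22 × 0.006 = $4.64
Total deductions = $21.45 + $129.98 + $67.66 + $4.64 = $223.73
Net pay = $773.22 − $223.73 = $549.49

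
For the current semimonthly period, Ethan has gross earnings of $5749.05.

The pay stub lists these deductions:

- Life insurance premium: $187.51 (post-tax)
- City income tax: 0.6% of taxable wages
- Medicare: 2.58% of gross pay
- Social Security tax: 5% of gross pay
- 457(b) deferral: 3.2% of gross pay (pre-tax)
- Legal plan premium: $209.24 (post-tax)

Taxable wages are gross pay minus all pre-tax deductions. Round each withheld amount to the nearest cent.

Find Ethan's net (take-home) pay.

457(b) deferral: $5749.05 × 0.032 = $183.97
Taxable wages = $5749.05 − $183.97 = $5565.08
City income tax: $5565.08 × 0.006 = $33.39
Social Security tax: $5749.05 × 0.05 = $287.45
Medicare: $5749.05 × 0.0258 = $148.33
Legal plan premium: $209.24
Life insurance premium: $187.51
Total deductions = $183.97 + $33.39 + $287.45 + $148.33 + $209.24 + $187.51 = $1049.89
Net pay = $5749.05 − $1049.89 = $4699.16

$4699.16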